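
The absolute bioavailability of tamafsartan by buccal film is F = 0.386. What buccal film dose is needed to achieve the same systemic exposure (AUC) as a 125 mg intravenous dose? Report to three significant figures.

D_buccal = 324 mg

For equal systemic exposure: F × D_ev = D_iv
D_ev = D_iv / F = 125 / 0.386 = 323.834 mg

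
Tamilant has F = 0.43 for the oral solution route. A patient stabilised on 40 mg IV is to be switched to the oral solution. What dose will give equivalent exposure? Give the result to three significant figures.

D_oral = 93.0 mg

For equal systemic exposure: F × D_ev = D_iv
D_ev = D_iv / F = 40 / 0.43 = 93.0233 mg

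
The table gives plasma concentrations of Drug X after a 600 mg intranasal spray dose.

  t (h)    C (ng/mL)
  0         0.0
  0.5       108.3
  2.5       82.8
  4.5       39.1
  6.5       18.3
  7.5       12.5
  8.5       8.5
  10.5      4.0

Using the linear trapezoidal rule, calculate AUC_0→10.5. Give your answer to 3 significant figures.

Trapezoidal AUC_0→10.5:
  [0→0.5]: (0.0+108.3)/2 × 0.5 = 27.075
  [0.5→2.5]: (108.3+82.8)/2 × 2 = 191.1
  [2.5→4.5]: (82.8+39.1)/2 × 2 = 121.9
  [4.5→6.5]: (39.1+18.3)/2 × 2 = 57.4
  [6.5→7.5]: (18.3+12.5)/2 × 1 = 15.4
  [7.5→8.5]: (12.5+8.5)/2 × 1 = 10.5
  [8.5→10.5]: (8.5+4.0)/2 × 2 = 12.5
  Sum = 435.875 ng/mL·h

AUC = 436 ng/mL·h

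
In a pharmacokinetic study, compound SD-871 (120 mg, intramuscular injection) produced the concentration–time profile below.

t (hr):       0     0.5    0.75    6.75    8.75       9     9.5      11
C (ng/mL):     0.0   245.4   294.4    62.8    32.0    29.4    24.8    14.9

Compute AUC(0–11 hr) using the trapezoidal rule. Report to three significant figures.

AUC = 1350 ng/mL·hr

Trapezoidal AUC_0→11:
  [0→0.5]: (0.0+245.4)/2 × 0.5 = 61.35
  [0.5→0.75]: (245.4+294.4)/2 × 0.25 = 67.475
  [0.75→6.75]: (294.4+62.8)/2 × 6 = 1071.6
  [6.75→8.75]: (62.8+32.0)/2 × 2 = 94.8
  [8.75→9]: (32.0+29.4)/2 × 0.25 = 7.675
  [9→9.5]: (29.4+24.8)/2 × 0.5 = 13.55
  [9.5→11]: (24.8+14.9)/2 × 1.5 = 29.775
  Sum = 1346.225 ng/mL·hr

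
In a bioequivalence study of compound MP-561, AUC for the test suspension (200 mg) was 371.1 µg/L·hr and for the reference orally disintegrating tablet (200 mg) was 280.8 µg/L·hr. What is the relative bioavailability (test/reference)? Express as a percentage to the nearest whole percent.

F_rel = (AUC_test/D_test) / (AUC_ref/D_ref)
      = (371.1/200) / (280.8/200)
      = 1.8555 / 1.404 = 1.3216 = 132.16%

F_rel = 132%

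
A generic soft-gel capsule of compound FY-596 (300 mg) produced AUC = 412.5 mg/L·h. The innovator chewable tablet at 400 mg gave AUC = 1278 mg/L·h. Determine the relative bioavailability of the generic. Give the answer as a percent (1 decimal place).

F_rel = 43.0%

F_rel = (AUC_test/D_test) / (AUC_ref/D_ref)
      = (412.5/300) / (1278/400)
      = 1.375 / 3.195 = 0.4304 = 43.04%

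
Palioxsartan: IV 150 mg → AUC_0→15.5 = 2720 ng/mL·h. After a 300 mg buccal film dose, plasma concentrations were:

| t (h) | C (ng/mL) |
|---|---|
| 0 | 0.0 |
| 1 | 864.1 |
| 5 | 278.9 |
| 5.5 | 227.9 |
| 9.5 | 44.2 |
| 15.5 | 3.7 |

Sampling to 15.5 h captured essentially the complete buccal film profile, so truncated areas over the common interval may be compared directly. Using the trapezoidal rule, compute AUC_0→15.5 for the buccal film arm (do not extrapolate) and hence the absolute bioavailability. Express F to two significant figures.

Trapezoidal AUC_0→15.5 (buccal film):
  [0→1]: (0.0+864.1)/2 × 1 = 432.05
  [1→5]: (864.1+278.9)/2 × 4 = 2286.0
  [5→5.5]: (278.9+227.9)/2 × 0.5 = 126.7
  [5.5→9.5]: (227.9+44.2)/2 × 4 = 544.2
  [9.5→15.5]: (44.2+3.7)/2 × 6 = 143.7
  Sum = 3532.65 ng/mL·h
F = (AUC_ev/D_ev)/(AUC_iv/D_iv) = (3532.65/300)/(2720/150) = 11.7755/18.1333 = 0.6494

F = 0.65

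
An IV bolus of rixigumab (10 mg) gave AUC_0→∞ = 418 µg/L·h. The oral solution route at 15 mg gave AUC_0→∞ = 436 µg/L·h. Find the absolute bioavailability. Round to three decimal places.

F = 0.695

F = (AUC_ev / D_ev) / (AUC_iv / D_iv)
  = (436/15) / (418/10)
  = 29.0667 / 41.8 = 0.6954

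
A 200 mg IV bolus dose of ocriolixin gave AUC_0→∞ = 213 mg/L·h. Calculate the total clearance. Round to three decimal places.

CL = 0.939 L/h

CL = Dose_iv / AUC_0→∞
   = 200 / 213 = 0.938967 L/h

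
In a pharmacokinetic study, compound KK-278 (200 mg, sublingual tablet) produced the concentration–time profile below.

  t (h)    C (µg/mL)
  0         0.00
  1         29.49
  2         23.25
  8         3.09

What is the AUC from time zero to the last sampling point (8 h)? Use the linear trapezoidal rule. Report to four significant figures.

Trapezoidal AUC_0→8:
  [0→1]: (0.00+29.49)/2 × 1 = 14.745
  [1→2]: (29.49+23.25)/2 × 1 = 26.37
  [2→8]: (23.25+3.09)/2 × 6 = 79.02
  Sum = 120.135 µg/mL·h

AUC = 120.1 µg/mL·h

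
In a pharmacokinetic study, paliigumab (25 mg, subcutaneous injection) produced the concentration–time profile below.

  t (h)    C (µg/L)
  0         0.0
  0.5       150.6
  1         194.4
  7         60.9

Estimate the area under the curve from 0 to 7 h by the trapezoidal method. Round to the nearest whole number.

Trapezoidal AUC_0→7:
  [0→0.5]: (0.0+150.6)/2 × 0.5 = 37.65
  [0.5→1]: (150.6+194.4)/2 × 0.5 = 86.25
  [1→7]: (194.4+60.9)/2 × 6 = 765.9
  Sum = 889.8 µg/L·h

AUC = 890 µg/L·h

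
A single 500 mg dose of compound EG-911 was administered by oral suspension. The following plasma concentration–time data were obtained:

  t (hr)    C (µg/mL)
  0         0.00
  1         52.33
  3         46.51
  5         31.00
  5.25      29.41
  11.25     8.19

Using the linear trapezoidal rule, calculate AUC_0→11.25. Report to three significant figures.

AUC = 323 µg/mL·hr

Trapezoidal AUC_0→11.25:
  [0→1]: (0.00+52.33)/2 × 1 = 26.165
  [1→3]: (52.33+46.51)/2 × 2 = 98.84
  [3→5]: (46.51+31.00)/2 × 2 = 77.51
  [5→5.25]: (31.00+29.41)/2 × 0.25 = 7.55125
  [5.25→11.25]: (29.41+8.19)/2 × 6 = 112.8
  Sum = 322.86625 µg/mL·hr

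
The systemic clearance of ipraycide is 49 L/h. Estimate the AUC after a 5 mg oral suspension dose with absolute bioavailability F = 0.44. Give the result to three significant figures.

AUC = 0.0449 mg/L·h

AUC_0→∞ = F × Dose / CL
        = 0.44 × 5 / 49 = 0.044898 mg/L·h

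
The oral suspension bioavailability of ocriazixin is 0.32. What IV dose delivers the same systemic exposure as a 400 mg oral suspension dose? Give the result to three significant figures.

D_iv = 128 mg

Systemic exposure from an extravascular dose = F × D_ev, so the equivalent IV dose is F × D_ev.
D_iv = F × D_ev = 0.32 × 400 = 128 mg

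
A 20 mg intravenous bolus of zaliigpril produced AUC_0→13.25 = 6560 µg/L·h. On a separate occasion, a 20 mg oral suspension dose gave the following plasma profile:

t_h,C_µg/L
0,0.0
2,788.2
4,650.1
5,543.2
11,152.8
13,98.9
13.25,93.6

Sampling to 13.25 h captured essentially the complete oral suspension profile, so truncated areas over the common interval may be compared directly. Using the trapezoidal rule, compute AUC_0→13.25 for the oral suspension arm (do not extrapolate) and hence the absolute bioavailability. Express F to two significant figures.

F = 0.79

Trapezoidal AUC_0→13.25 (oral suspension):
  [0→2]: (0.0+788.2)/2 × 2 = 788.2
  [2→4]: (788.2+650.1)/2 × 2 = 1438.3
  [4→5]: (650.1+543.2)/2 × 1 = 596.65
  [5→11]: (543.2+152.8)/2 × 6 = 2088.0
  [11→13]: (152.8+98.9)/2 × 2 = 251.7
  [13→13.25]: (98.9+93.6)/2 × 0.25 = 24.0625
  Sum = 5186.9125 µg/L·h
F = (AUC_ev/D_ev)/(AUC_iv/D_iv) = (5186.9125/20)/(6560/20) = 259.346/328 = 0.7907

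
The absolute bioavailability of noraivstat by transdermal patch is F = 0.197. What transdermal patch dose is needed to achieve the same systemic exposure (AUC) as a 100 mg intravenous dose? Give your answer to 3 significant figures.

For equal systemic exposure: F × D_ev = D_iv
D_ev = D_iv / F = 100 / 0.197 = 507.614 mg

D_transdermal = 508 mg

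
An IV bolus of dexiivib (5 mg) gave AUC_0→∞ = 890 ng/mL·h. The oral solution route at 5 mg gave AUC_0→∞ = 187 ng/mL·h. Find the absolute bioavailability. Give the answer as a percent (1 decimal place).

F = 21.0%

F = (AUC_ev / D_ev) / (AUC_iv / D_iv)
  = (187/5) / (890/5)
  = 37.4 / 178 = 0.2101
  = 21.01%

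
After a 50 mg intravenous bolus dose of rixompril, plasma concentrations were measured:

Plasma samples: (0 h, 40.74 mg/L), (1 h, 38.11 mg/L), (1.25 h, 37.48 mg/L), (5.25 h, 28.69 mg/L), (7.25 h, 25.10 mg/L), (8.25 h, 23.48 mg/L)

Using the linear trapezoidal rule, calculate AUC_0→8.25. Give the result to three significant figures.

AUC = 259 mg/L·h

Trapezoidal AUC_0→8.25:
  [0→1]: (40.74+38.11)/2 × 1 = 39.425
  [1→1.25]: (38.11+37.48)/2 × 0.25 = 9.44875
  [1.25→5.25]: (37.48+28.69)/2 × 4 = 132.34
  [5.25→7.25]: (28.69+25.10)/2 × 2 = 53.79
  [7.25→8.25]: (25.10+23.48)/2 × 1 = 24.29
  Sum = 259.29375 mg/L·h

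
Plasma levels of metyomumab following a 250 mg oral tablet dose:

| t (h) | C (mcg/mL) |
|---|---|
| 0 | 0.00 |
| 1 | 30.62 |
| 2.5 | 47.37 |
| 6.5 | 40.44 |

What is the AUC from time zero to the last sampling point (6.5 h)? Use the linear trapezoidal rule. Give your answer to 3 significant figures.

Trapezoidal AUC_0→6.5:
  [0→1]: (0.00+30.62)/2 × 1 = 15.31
  [1→2.5]: (30.62+47.37)/2 × 1.5 = 58.4925
  [2.5→6.5]: (47.37+40.44)/2 × 4 = 175.62
  Sum = 249.4225 mcg/mL·h

AUC = 249 mcg/mL·h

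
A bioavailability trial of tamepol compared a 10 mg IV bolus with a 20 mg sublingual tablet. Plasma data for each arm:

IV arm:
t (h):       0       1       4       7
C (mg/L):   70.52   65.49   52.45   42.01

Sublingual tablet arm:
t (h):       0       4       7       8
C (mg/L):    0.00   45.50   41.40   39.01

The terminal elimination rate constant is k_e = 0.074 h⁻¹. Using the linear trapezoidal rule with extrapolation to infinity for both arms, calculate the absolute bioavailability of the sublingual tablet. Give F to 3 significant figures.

Trapezoidal AUC_0→7 (IV):
  [0→1]: (70.52+65.49)/2 × 1 = 68.005
  [1→4]: (65.49+52.45)/2 × 3 = 176.91
  [4→7]: (52.45+42.01)/2 × 3 = 141.69
  Sum = 386.605 mg/L·h
IV tail: 42.01/0.074 = 567.703; AUC_iv,0→∞ = 386.605 + 567.703 = 954.308 mg/L·h
Trapezoidal AUC_0→8 (sublingual tablet):
  [0→4]: (0.00+45.50)/2 × 4 = 91.0
  [4→7]: (45.50+41.40)/2 × 3 = 130.35
  [7→8]: (41.40+39.01)/2 × 1 = 40.205
  Sum = 261.555 mg/L·h
sublingual tablet tail: 39.01/0.074 = 527.162; AUC_ev,0→∞ = 261.555 + 527.162 = 788.717 mg/L·h
F = (AUC_ev/D_ev)/(AUC_iv/D_iv) = (788.717/20)/(954.308/10) = 39.43585/95.4308 = 0.4132

F = 0.413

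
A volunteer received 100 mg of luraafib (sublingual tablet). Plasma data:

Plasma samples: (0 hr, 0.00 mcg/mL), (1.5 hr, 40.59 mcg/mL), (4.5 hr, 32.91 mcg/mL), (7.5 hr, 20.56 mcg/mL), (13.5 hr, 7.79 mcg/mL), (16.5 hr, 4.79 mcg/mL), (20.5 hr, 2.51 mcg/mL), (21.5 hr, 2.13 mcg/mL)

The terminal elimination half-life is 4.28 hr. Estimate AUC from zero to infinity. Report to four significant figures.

Trapezoidal AUC_0→21.5:
  [0→1.5]: (0.00+40.59)/2 × 1.5 = 30.4425
  [1.5→4.5]: (40.59+32.91)/2 × 3 = 110.25
  [4.5→7.5]: (32.91+20.56)/2 × 3 = 80.205
  [7.5→13.5]: (20.56+7.79)/2 × 6 = 85.05
  [13.5→16.5]: (7.79+4.79)/2 × 3 = 18.87
  [16.5→20.5]: (4.79+2.51)/2 × 4 = 14.6
  [20.5→21.5]: (2.51+2.13)/2 × 1 = 2.32
  Sum = 341.7375 mcg/mL·hr
k_e = ln2 / t½ = 0.693147 / 4.28 = 0.1620 hr^-1
Extrapolated tail: C_last / k_e = 2.13 / 0.162 = 13.148
AUC_0→∞ = 341.7375 + 13.148 = 354.8855 mcg/mL·hr

AUC = 354.9 mcg/mL·hr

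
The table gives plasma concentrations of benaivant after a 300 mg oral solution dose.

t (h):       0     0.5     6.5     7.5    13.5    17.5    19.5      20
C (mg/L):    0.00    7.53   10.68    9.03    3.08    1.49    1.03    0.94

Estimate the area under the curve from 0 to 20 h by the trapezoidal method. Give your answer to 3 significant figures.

Trapezoidal AUC_0→20:
  [0→0.5]: (0.00+7.53)/2 × 0.5 = 1.8825
  [0.5→6.5]: (7.53+10.68)/2 × 6 = 54.63
  [6.5→7.5]: (10.68+9.03)/2 × 1 = 9.855
  [7.5→13.5]: (9.03+3.08)/2 × 6 = 36.33
  [13.5→17.5]: (3.08+1.49)/2 × 4 = 9.14
  [17.5→19.5]: (1.49+1.03)/2 × 2 = 2.52
  [19.5→20]: (1.03+0.94)/2 × 0.5 = 0.4925
  Sum = 114.85 mg/L·h

AUC = 115 mg/L·h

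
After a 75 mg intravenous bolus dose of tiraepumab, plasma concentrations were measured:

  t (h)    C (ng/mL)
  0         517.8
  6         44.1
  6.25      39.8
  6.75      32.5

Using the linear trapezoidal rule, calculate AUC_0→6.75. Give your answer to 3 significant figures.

Trapezoidal AUC_0→6.75:
  [0→6]: (517.8+44.1)/2 × 6 = 1685.7
  [6→6.25]: (44.1+39.8)/2 × 0.25 = 10.4875
  [6.25→6.75]: (39.8+32.5)/2 × 0.5 = 18.075
  Sum = 1714.2625 ng/mL·h

AUC = 1710 ng/mL·h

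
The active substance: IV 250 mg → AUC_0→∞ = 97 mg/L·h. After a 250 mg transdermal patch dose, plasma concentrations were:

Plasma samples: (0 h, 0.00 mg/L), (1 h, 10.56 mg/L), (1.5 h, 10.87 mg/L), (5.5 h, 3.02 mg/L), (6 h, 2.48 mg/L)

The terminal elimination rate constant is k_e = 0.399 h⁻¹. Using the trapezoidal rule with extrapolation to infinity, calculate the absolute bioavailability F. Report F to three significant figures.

Trapezoidal AUC_0→6 (transdermal patch):
  [0→1]: (0.00+10.56)/2 × 1 = 5.28
  [1→1.5]: (10.56+10.87)/2 × 0.5 = 5.3575
  [1.5→5.5]: (10.87+3.02)/2 × 4 = 27.78
  [5.5→6]: (3.02+2.48)/2 × 0.5 = 1.375
  Sum = 39.7925 mg/L·h
Tail: C_last/k_e = 2.48/0.399 = 6.216
AUC_0→∞ (transdermal patch) = 39.7925 + 6.216 = 46.0085 mg/L·h
F = (AUC_ev/D_ev)/(AUC_iv/D_iv) = (46.0085/250)/(97/250) = 0.184034/0.388 = 0.4743

F = 0.474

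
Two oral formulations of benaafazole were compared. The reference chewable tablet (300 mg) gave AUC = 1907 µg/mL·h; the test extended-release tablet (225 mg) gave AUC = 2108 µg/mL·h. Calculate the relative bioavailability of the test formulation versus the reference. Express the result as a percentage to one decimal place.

F_rel = (AUC_test/D_test) / (AUC_ref/D_ref)
      = (2108/225) / (1907/300)
      = 9.36889 / 6.35667 = 1.4739 = 147.39%

F_rel = 147.4%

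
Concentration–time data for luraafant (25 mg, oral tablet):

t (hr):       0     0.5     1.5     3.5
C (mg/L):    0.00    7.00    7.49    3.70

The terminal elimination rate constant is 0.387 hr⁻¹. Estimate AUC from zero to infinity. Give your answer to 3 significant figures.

Trapezoidal AUC_0→3.5:
  [0→0.5]: (0.00+7.00)/2 × 0.5 = 1.75
  [0.5→1.5]: (7.00+7.49)/2 × 1 = 7.245
  [1.5→3.5]: (7.49+3.70)/2 × 2 = 11.19
  Sum = 20.185 mg/L·hr
Extrapolated tail: C_last / k_e = 3.70 / 0.387 = 9.561
AUC_0→∞ = 20.185 + 9.561 = 29.746 mg/L·hr

AUC = 29.7 mg/L·hr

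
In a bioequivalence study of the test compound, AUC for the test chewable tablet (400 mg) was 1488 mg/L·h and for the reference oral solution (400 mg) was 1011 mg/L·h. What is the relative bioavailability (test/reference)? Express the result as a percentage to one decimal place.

F_rel = (AUC_test/D_test) / (AUC_ref/D_ref)
      = (1488/400) / (1011/400)
      = 3.72 / 2.5275 = 1.4718 = 147.18%

F_rel = 147.2%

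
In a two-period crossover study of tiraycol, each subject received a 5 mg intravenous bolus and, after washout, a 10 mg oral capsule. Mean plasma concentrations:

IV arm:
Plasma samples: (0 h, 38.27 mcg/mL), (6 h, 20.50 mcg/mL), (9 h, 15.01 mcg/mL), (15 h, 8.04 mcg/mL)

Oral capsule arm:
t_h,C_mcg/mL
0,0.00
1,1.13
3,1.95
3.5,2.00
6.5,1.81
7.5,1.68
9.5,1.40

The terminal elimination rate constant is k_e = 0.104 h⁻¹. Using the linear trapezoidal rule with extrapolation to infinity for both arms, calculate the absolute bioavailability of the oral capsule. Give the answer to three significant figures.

Trapezoidal AUC_0→15 (IV):
  [0→6]: (38.27+20.50)/2 × 6 = 176.31
  [6→9]: (20.50+15.01)/2 × 3 = 53.265
  [9→15]: (15.01+8.04)/2 × 6 = 69.15
  Sum = 298.725 mcg/mL·h
IV tail: 8.04/0.104 = 77.308; AUC_iv,0→∞ = 298.725 + 77.308 = 376.033 mcg/mL·h
Trapezoidal AUC_0→9.5 (oral capsule):
  [0→1]: (0.00+1.13)/2 × 1 = 0.565
  [1→3]: (1.13+1.95)/2 × 2 = 3.08
  [3→3.5]: (1.95+2.00)/2 × 0.5 = 0.9875
  [3.5→6.5]: (2.00+1.81)/2 × 3 = 5.715
  [6.5→7.5]: (1.81+1.68)/2 × 1 = 1.745
  [7.5→9.5]: (1.68+1.40)/2 × 2 = 3.08
  Sum = 15.1725 mcg/mL·h
oral capsule tail: 1.40/0.104 = 13.462; AUC_ev,0→∞ = 15.1725 + 13.462 = 28.6345 mcg/mL·h
F = (AUC_ev/D_ev)/(AUC_iv/D_iv) = (28.6345/10)/(376.033/5) = 2.86345/75.2066 = 0.0381

F = 0.0381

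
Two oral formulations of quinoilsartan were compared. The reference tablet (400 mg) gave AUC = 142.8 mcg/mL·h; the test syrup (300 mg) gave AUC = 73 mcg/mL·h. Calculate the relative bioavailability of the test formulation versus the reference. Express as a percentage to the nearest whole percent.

F_rel = (AUC_test/D_test) / (AUC_ref/D_ref)
      = (73/300) / (142.8/400)
      = 0.243333 / 0.357 = 0.6816 = 68.16%

F_rel = 68%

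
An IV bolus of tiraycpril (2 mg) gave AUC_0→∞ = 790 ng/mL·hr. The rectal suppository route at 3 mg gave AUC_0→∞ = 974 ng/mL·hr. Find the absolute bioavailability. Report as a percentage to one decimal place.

F = 82.2%

F = (AUC_ev / D_ev) / (AUC_iv / D_iv)
  = (974/3) / (790/2)
  = 324.667 / 395 = 0.8219
  = 82.19%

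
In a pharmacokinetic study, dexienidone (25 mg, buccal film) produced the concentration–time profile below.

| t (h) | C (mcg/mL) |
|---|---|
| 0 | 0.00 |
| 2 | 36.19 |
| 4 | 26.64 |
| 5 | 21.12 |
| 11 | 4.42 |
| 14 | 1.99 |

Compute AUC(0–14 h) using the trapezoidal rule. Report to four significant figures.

Trapezoidal AUC_0→14:
  [0→2]: (0.00+36.19)/2 × 2 = 36.19
  [2→4]: (36.19+26.64)/2 × 2 = 62.83
  [4→5]: (26.64+21.12)/2 × 1 = 23.88
  [5→11]: (21.12+4.42)/2 × 6 = 76.62
  [11→14]: (4.42+1.99)/2 × 3 = 9.615
  Sum = 209.135 mcg/mL·h

AUC = 209.1 mcg/mL·h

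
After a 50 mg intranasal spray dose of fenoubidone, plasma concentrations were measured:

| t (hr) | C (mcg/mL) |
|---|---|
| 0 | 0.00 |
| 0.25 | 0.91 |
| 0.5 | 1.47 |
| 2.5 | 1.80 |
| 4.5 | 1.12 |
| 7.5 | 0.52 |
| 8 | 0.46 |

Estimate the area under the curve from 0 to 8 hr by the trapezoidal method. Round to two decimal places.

AUC = 9.31 mcg/mL·hr

Trapezoidal AUC_0→8:
  [0→0.25]: (0.00+0.91)/2 × 0.25 = 0.11375
  [0.25→0.5]: (0.91+1.47)/2 × 0.25 = 0.2975
  [0.5→2.5]: (1.47+1.80)/2 × 2 = 3.27
  [2.5→4.5]: (1.80+1.12)/2 × 2 = 2.92
  [4.5→7.5]: (1.12+0.52)/2 × 3 = 2.46
  [7.5→8]: (0.52+0.46)/2 × 0.5 = 0.245
  Sum = 9.30625 mcg/mL·hr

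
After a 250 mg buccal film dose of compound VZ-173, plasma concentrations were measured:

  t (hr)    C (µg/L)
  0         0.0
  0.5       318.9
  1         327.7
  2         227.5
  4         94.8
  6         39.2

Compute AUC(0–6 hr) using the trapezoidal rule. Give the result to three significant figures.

AUC = 975 µg/L·hr

Trapezoidal AUC_0→6:
  [0→0.5]: (0.0+318.9)/2 × 0.5 = 79.725
  [0.5→1]: (318.9+327.7)/2 × 0.5 = 161.65
  [1→2]: (327.7+227.5)/2 × 1 = 277.6
  [2→4]: (227.5+94.8)/2 × 2 = 322.3
  [4→6]: (94.8+39.2)/2 × 2 = 134.0
  Sum = 975.275 µg/L·hr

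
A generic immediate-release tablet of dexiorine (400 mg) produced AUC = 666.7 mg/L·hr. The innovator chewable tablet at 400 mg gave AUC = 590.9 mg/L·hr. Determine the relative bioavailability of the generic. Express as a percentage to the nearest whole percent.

F_rel = (AUC_test/D_test) / (AUC_ref/D_ref)
      = (666.7/400) / (590.9/400)
      = 1.66675 / 1.47725 = 1.1283 = 112.83%

F_rel = 113%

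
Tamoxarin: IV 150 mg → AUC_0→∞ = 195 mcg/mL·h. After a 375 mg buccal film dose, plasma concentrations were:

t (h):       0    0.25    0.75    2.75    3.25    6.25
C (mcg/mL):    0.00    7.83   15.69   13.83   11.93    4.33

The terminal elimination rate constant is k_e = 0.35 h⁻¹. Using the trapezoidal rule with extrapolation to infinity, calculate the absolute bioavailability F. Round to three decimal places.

Trapezoidal AUC_0→6.25 (buccal film):
  [0→0.25]: (0.00+7.83)/2 × 0.25 = 0.97875
  [0.25→0.75]: (7.83+15.69)/2 × 0.5 = 5.88
  [0.75→2.75]: (15.69+13.83)/2 × 2 = 29.52
  [2.75→3.25]: (13.83+11.93)/2 × 0.5 = 6.44
  [3.25→6.25]: (11.93+4.33)/2 × 3 = 24.39
  Sum = 67.20875 mcg/mL·h
Tail: C_last/k_e = 4.33/0.35 = 12.371
AUC_0→∞ (buccal film) = 67.20875 + 12.371 = 79.57975 mcg/mL·h
F = (AUC_ev/D_ev)/(AUC_iv/D_iv) = (79.57975/375)/(195/150) = 0.212213/1.3 = 0.1632

F = 0.163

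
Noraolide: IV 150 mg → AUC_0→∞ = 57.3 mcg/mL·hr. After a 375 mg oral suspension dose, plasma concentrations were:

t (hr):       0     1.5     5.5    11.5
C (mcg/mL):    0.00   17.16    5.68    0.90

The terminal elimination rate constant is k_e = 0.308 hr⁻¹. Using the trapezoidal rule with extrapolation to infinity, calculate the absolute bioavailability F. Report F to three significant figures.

F = 0.567

Trapezoidal AUC_0→11.5 (oral suspension):
  [0→1.5]: (0.00+17.16)/2 × 1.5 = 12.87
  [1.5→5.5]: (17.16+5.68)/2 × 4 = 45.68
  [5.5→11.5]: (5.68+0.90)/2 × 6 = 19.74
  Sum = 78.29 mcg/mL·hr
Tail: C_last/k_e = 0.90/0.308 = 2.922
AUC_0→∞ (oral suspension) = 78.29 + 2.922 = 81.212 mcg/mL·hr
F = (AUC_ev/D_ev)/(AUC_iv/D_iv) = (81.212/375)/(57.3/150) = 0.216565/0.382 = 0.5669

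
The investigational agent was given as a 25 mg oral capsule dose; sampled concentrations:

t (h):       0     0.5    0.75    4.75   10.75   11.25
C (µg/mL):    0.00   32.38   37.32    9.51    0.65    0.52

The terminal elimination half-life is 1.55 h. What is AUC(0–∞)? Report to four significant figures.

AUC = 142.4 µg/mL·h

Trapezoidal AUC_0→11.25:
  [0→0.5]: (0.00+32.38)/2 × 0.5 = 8.095
  [0.5→0.75]: (32.38+37.32)/2 × 0.25 = 8.7125
  [0.75→4.75]: (37.32+9.51)/2 × 4 = 93.66
  [4.75→10.75]: (9.51+0.65)/2 × 6 = 30.48
  [10.75→11.25]: (0.65+0.52)/2 × 0.5 = 0.2925
  Sum = 141.24 µg/mL·h
k_e = ln2 / t½ = 0.693147 / 1.55 = 0.4472 h^-1
Extrapolated tail: C_last / k_e = 0.52 / 0.4472 = 1.163
AUC_0→∞ = 141.24 + 1.163 = 142.403 µg/mL·h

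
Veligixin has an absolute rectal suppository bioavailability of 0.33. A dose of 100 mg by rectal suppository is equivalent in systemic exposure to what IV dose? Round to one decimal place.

D_iv = 33.0 mg

Systemic exposure from an extravascular dose = F × D_ev, so the equivalent IV dose is F × D_ev.
D_iv = F × D_ev = 0.33 × 100 = 33 mg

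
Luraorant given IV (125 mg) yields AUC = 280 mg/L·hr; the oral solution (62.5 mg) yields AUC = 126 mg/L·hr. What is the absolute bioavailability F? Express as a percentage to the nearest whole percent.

F = (AUC_ev / D_ev) / (AUC_iv / D_iv)
  = (126/62.5) / (280/125)
  = 2.016 / 2.24 = 0.9000
  = 90.00%

F = 90%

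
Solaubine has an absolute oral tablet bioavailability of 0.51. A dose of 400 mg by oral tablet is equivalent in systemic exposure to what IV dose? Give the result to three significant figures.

D_iv = 204 mg

Systemic exposure from an extravascular dose = F × D_ev, so the equivalent IV dose is F × D_ev.
D_iv = F × D_ev = 0.51 × 400 = 204 mg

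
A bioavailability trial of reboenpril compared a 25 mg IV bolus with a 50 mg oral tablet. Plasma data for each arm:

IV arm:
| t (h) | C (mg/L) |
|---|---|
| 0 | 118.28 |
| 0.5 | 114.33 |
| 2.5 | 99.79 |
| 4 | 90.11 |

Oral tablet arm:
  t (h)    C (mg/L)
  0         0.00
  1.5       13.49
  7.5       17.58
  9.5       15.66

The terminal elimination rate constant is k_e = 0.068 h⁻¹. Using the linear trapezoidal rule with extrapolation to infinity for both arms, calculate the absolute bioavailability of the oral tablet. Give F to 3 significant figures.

F = 0.105

Trapezoidal AUC_0→4 (IV):
  [0→0.5]: (118.28+114.33)/2 × 0.5 = 58.1525
  [0.5→2.5]: (114.33+99.79)/2 × 2 = 214.12
  [2.5→4]: (99.79+90.11)/2 × 1.5 = 142.425
  Sum = 414.6975 mg/L·h
IV tail: 90.11/0.068 = 1325.147; AUC_iv,0→∞ = 414.6975 + 1325.147 = 1739.8445 mg/L·h
Trapezoidal AUC_0→9.5 (oral tablet):
  [0→1.5]: (0.00+13.49)/2 × 1.5 = 10.1175
  [1.5→7.5]: (13.49+17.58)/2 × 6 = 93.21
  [7.5→9.5]: (17.58+15.66)/2 × 2 = 33.24
  Sum = 136.5675 mg/L·h
oral tablet tail: 15.66/0.068 = 230.294; AUC_ev,0→∞ = 136.5675 + 230.294 = 366.8615 mg/L·h
F = (AUC_ev/D_ev)/(AUC_iv/D_iv) = (366.8615/50)/(1739.8445/25) = 7.33723/69.59378 = 0.1054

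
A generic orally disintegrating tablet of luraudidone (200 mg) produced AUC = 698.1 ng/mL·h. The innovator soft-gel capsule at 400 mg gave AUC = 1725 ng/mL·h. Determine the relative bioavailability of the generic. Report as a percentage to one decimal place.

F_rel = (AUC_test/D_test) / (AUC_ref/D_ref)
      = (698.1/200) / (1725/400)
      = 3.4905 / 4.3125 = 0.8094 = 80.94%

F_rel = 80.9%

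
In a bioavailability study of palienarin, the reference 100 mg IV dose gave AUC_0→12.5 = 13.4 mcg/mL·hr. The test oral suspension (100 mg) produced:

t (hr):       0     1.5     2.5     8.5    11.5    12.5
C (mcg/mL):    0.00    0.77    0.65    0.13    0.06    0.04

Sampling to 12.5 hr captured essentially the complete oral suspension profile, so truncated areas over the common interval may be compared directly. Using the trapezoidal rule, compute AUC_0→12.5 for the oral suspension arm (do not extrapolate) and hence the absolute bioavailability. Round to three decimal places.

Trapezoidal AUC_0→12.5 (oral suspension):
  [0→1.5]: (0.00+0.77)/2 × 1.5 = 0.5775
  [1.5→2.5]: (0.77+0.65)/2 × 1 = 0.71
  [2.5→8.5]: (0.65+0.13)/2 × 6 = 2.34
  [8.5→11.5]: (0.13+0.06)/2 × 3 = 0.285
  [11.5→12.5]: (0.06+0.04)/2 × 1 = 0.05
  Sum = 3.9625 mcg/mL·hr
F = (AUC_ev/D_ev)/(AUC_iv/D_iv) = (3.9625/100)/(13.4/100) = 0.039625/0.134 = 0.2957

F = 0.296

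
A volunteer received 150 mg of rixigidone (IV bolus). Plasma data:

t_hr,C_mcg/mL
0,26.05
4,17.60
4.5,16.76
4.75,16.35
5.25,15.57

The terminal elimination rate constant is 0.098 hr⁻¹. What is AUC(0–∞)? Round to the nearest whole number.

AUC = 267 mcg/mL·hr

Trapezoidal AUC_0→5.25:
  [0→4]: (26.05+17.60)/2 × 4 = 87.3
  [4→4.5]: (17.60+16.76)/2 × 0.5 = 8.59
  [4.5→4.75]: (16.76+16.35)/2 × 0.25 = 4.13875
  [4.75→5.25]: (16.35+15.57)/2 × 0.5 = 7.98
  Sum = 108.00875 mcg/mL·hr
Extrapolated tail: C_last / k_e = 15.57 / 0.098 = 158.878
AUC_0→∞ = 108.00875 + 158.878 = 266.88675 mcg/mL·hr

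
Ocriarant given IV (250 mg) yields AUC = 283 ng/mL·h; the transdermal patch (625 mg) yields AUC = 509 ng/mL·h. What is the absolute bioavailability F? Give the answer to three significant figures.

F = (AUC_ev / D_ev) / (AUC_iv / D_iv)
  = (509/625) / (283/250)
  = 0.8144 / 1.132 = 0.7194

F = 0.719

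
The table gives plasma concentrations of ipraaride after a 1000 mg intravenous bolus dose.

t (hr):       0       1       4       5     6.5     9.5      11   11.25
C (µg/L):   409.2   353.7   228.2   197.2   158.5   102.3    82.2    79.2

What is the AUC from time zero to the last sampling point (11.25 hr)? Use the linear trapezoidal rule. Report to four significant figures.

Trapezoidal AUC_0→11.25:
  [0→1]: (409.2+353.7)/2 × 1 = 381.45
  [1→4]: (353.7+228.2)/2 × 3 = 872.85
  [4→5]: (228.2+197.2)/2 × 1 = 212.7
  [5→6.5]: (197.2+158.5)/2 × 1.5 = 266.775
  [6.5→9.5]: (158.5+102.3)/2 × 3 = 391.2
  [9.5→11]: (102.3+82.2)/2 × 1.5 = 138.375
  [11→11.25]: (82.2+79.2)/2 × 0.25 = 20.175
  Sum = 2283.525 µg/L·hr

AUC = 2284 µg/L·hr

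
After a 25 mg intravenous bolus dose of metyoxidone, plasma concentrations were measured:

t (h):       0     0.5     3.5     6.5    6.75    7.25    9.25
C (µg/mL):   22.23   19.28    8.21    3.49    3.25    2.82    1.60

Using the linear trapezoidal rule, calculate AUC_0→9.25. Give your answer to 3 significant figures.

AUC = 75.9 µg/mL·h

Trapezoidal AUC_0→9.25:
  [0→0.5]: (22.23+19.28)/2 × 0.5 = 10.3775
  [0.5→3.5]: (19.28+8.21)/2 × 3 = 41.235
  [3.5→6.5]: (8.21+3.49)/2 × 3 = 17.55
  [6.5→6.75]: (3.49+3.25)/2 × 0.25 = 0.8425
  [6.75→7.25]: (3.25+2.82)/2 × 0.5 = 1.5175
  [7.25→9.25]: (2.82+1.60)/2 × 2 = 4.42
  Sum = 75.9425 µg/mL·h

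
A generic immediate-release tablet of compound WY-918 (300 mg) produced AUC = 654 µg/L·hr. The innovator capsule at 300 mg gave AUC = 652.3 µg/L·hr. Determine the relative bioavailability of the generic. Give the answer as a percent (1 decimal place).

F_rel = 100.3%

F_rel = (AUC_test/D_test) / (AUC_ref/D_ref)
      = (654/300) / (652.3/300)
      = 2.18 / 2.17433 = 1.0026 = 100.26%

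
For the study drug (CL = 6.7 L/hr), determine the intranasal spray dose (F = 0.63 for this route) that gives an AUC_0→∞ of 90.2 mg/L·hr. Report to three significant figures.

Dose = 959 mg

Dose = CL × AUC_0→∞ / F
     = 6.7 × 90.2 / 0.63 = 959.27 mg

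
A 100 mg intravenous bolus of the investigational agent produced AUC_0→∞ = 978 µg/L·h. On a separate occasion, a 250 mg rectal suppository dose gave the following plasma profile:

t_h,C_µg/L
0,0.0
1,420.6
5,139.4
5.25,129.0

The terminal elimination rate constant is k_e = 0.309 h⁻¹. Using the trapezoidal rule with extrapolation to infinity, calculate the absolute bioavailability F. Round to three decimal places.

F = 0.729

Trapezoidal AUC_0→5.25 (rectal suppository):
  [0→1]: (0.0+420.6)/2 × 1 = 210.3
  [1→5]: (420.6+139.4)/2 × 4 = 1120.0
  [5→5.25]: (139.4+129.0)/2 × 0.25 = 33.55
  Sum = 1363.85 µg/L·h
Tail: C_last/k_e = 129.0/0.309 = 417.476
AUC_0→∞ (rectal suppository) = 1363.85 + 417.476 = 1781.326 µg/L·h
F = (AUC_ev/D_ev)/(AUC_iv/D_iv) = (1781.326/250)/(978/100) = 7.125304/9.78 = 0.7286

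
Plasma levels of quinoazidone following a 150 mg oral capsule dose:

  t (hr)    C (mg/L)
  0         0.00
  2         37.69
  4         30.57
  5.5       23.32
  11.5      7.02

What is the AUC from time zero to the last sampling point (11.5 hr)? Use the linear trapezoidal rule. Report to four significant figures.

AUC = 237.4 mg/L·hr

Trapezoidal AUC_0→11.5:
  [0→2]: (0.00+37.69)/2 × 2 = 37.69
  [2→4]: (37.69+30.57)/2 × 2 = 68.26
  [4→5.5]: (30.57+23.32)/2 × 1.5 = 40.4175
  [5.5→11.5]: (23.32+7.02)/2 × 6 = 91.02
  Sum = 237.3875 mg/L·hr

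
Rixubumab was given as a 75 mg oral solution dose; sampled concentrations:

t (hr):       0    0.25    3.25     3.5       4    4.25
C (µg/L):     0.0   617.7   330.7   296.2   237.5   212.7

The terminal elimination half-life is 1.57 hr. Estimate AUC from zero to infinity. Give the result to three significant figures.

AUC = 2250 µg/L·hr

Trapezoidal AUC_0→4.25:
  [0→0.25]: (0.0+617.7)/2 × 0.25 = 77.2125
  [0.25→3.25]: (617.7+330.7)/2 × 3 = 1422.6
  [3.25→3.5]: (330.7+296.2)/2 × 0.25 = 78.3625
  [3.5→4]: (296.2+237.5)/2 × 0.5 = 133.425
  [4→4.25]: (237.5+212.7)/2 × 0.25 = 56.275
  Sum = 1767.875 µg/L·hr
k_e = ln2 / t½ = 0.693147 / 1.57 = 0.4415 hr^-1
Extrapolated tail: C_last / k_e = 212.7 / 0.4415 = 481.767
AUC_0→∞ = 1767.875 + 481.767 = 2249.642 µg/L·hr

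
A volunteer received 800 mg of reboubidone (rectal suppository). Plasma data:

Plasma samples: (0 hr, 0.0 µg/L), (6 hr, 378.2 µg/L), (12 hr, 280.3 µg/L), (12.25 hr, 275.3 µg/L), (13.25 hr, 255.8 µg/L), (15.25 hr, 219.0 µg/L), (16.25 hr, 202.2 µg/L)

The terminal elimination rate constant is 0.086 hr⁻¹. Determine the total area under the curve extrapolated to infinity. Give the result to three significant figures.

Trapezoidal AUC_0→16.25:
  [0→6]: (0.0+378.2)/2 × 6 = 1134.6
  [6→12]: (378.2+280.3)/2 × 6 = 1975.5
  [12→12.25]: (280.3+275.3)/2 × 0.25 = 69.45
  [12.25→13.25]: (275.3+255.8)/2 × 1 = 265.55
  [13.25→15.25]: (255.8+219.0)/2 × 2 = 474.8
  [15.25→16.25]: (219.0+202.2)/2 × 1 = 210.6
  Sum = 4130.5 µg/L·hr
Extrapolated tail: C_last / k_e = 202.2 / 0.086 = 2351.163
AUC_0→∞ = 4130.5 + 2351.163 = 6481.663 µg/L·hr

AUC = 6480 µg/L·hr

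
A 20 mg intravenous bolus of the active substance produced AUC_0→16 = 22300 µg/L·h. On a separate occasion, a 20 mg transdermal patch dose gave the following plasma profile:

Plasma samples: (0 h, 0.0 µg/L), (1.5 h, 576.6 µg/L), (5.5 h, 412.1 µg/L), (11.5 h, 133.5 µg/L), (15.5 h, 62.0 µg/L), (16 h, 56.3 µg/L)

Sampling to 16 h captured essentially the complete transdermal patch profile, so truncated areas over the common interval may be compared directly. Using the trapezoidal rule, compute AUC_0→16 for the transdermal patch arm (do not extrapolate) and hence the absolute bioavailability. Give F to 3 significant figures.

Trapezoidal AUC_0→16 (transdermal patch):
  [0→1.5]: (0.0+576.6)/2 × 1.5 = 432.45
  [1.5→5.5]: (576.6+412.1)/2 × 4 = 1977.4
  [5.5→11.5]: (412.1+133.5)/2 × 6 = 1636.8
  [11.5→15.5]: (133.5+62.0)/2 × 4 = 391.0
  [15.5→16]: (62.0+56.3)/2 × 0.5 = 29.575
  Sum = 4467.225 µg/L·h
F = (AUC_ev/D_ev)/(AUC_iv/D_iv) = (4467.225/20)/(22300/20) = 223.36125/1115 = 0.2003

F = 0.200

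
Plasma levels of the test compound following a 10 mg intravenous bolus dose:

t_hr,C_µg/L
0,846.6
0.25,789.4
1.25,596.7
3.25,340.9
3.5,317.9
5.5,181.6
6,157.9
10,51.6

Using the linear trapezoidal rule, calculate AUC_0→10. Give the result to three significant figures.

AUC = 2920 µg/L·hr

Trapezoidal AUC_0→10:
  [0→0.25]: (846.6+789.4)/2 × 0.25 = 204.5
  [0.25→1.25]: (789.4+596.7)/2 × 1 = 693.05
  [1.25→3.25]: (596.7+340.9)/2 × 2 = 937.6
  [3.25→3.5]: (340.9+317.9)/2 × 0.25 = 82.35
  [3.5→5.5]: (317.9+181.6)/2 × 2 = 499.5
  [5.5→6]: (181.6+157.9)/2 × 0.5 = 84.875
  [6→10]: (157.9+51.6)/2 × 4 = 419.0
  Sum = 2920.875 µg/L·hr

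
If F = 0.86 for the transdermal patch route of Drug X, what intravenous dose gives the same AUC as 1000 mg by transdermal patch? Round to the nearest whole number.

D_iv = 860 mg

Systemic exposure from an extravascular dose = F × D_ev, so the equivalent IV dose is F × D_ev.
D_iv = F × D_ev = 0.86 × 1000 = 860 mg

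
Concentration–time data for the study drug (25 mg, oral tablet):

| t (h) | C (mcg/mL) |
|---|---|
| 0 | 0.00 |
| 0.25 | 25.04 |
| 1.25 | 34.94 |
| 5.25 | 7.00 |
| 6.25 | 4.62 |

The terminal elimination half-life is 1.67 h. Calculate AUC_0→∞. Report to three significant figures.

Trapezoidal AUC_0→6.25:
  [0→0.25]: (0.00+25.04)/2 × 0.25 = 3.13
  [0.25→1.25]: (25.04+34.94)/2 × 1 = 29.99
  [1.25→5.25]: (34.94+7.00)/2 × 4 = 83.88
  [5.25→6.25]: (7.00+4.62)/2 × 1 = 5.81
  Sum = 122.81 mcg/mL·h
k_e = ln2 / t½ = 0.693147 / 1.67 = 0.4151 h^-1
Extrapolated tail: C_last / k_e = 4.62 / 0.4151 = 11.130
AUC_0→∞ = 122.81 + 11.130 = 133.94 mcg/mL·h

AUC = 134 mcg/mL·h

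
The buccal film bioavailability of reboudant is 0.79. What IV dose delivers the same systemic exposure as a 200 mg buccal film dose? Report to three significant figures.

D_iv = 158 mg

Systemic exposure from an extravascular dose = F × D_ev, so the equivalent IV dose is F × D_ev.
D_iv = F × D_ev = 0.79 × 200 = 158 mg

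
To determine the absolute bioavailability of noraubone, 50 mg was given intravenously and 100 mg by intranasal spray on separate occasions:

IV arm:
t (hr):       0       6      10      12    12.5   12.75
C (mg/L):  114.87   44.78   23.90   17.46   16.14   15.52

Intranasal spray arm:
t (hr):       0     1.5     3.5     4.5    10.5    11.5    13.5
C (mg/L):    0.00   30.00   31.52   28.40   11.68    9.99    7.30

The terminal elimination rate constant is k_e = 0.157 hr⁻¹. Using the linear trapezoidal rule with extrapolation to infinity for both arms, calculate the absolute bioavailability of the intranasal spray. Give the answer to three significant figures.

Trapezoidal AUC_0→12.75 (IV):
  [0→6]: (114.87+44.78)/2 × 6 = 478.95
  [6→10]: (44.78+23.90)/2 × 4 = 137.36
  [10→12]: (23.90+17.46)/2 × 2 = 41.36
  [12→12.5]: (17.46+16.14)/2 × 0.5 = 8.4
  [12.5→12.75]: (16.14+15.52)/2 × 0.25 = 3.9575
  Sum = 670.0275 mg/L·hr
IV tail: 15.52/0.157 = 98.854; AUC_iv,0→∞ = 670.0275 + 98.854 = 768.8815 mg/L·hr
Trapezoidal AUC_0→13.5 (intranasal spray):
  [0→1.5]: (0.00+30.00)/2 × 1.5 = 22.5
  [1.5→3.5]: (30.00+31.52)/2 × 2 = 61.52
  [3.5→4.5]: (31.52+28.40)/2 × 1 = 29.96
  [4.5→10.5]: (28.40+11.68)/2 × 6 = 120.24
  [10.5→11.5]: (11.68+9.99)/2 × 1 = 10.835
  [11.5→13.5]: (9.99+7.30)/2 × 2 = 17.29
  Sum = 262.345 mg/L·hr
intranasal spray tail: 7.30/0.157 = 46.497; AUC_ev,0→∞ = 262.345 + 46.497 = 308.842 mg/L·hr
F = (AUC_ev/D_ev)/(AUC_iv/D_iv) = (308.842/100)/(768.8815/50) = 3.08842/15.37763 = 0.2008

F = 0.201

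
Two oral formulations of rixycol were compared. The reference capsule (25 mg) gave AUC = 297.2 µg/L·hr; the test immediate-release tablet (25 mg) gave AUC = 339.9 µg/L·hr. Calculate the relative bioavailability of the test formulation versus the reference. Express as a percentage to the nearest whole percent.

F_rel = 114%

F_rel = (AUC_test/D_test) / (AUC_ref/D_ref)
      = (339.9/25) / (297.2/25)
      = 13.596 / 11.888 = 1.1437 = 114.37%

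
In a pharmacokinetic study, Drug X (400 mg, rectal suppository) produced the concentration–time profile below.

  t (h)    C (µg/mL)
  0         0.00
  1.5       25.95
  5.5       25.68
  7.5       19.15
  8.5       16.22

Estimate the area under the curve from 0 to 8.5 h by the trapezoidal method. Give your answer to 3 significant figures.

Trapezoidal AUC_0→8.5:
  [0→1.5]: (0.00+25.95)/2 × 1.5 = 19.4625
  [1.5→5.5]: (25.95+25.68)/2 × 4 = 103.26
  [5.5→7.5]: (25.68+19.15)/2 × 2 = 44.83
  [7.5→8.5]: (19.15+16.22)/2 × 1 = 17.685
  Sum = 185.2375 µg/mL·h

AUC = 185 µg/mL·h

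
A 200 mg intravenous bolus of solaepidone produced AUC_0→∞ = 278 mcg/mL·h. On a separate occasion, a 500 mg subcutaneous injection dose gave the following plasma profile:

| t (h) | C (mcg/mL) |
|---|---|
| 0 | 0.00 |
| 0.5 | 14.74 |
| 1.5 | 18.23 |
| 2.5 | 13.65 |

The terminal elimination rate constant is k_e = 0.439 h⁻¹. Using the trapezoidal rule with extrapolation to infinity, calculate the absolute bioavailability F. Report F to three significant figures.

F = 0.0967

Trapezoidal AUC_0→2.5 (subcutaneous injection):
  [0→0.5]: (0.00+14.74)/2 × 0.5 = 3.685
  [0.5→1.5]: (14.74+18.23)/2 × 1 = 16.485
  [1.5→2.5]: (18.23+13.65)/2 × 1 = 15.94
  Sum = 36.11 mcg/mL·h
Tail: C_last/k_e = 13.65/0.439 = 31.093
AUC_0→∞ (subcutaneous injection) = 36.11 + 31.093 = 67.203 mcg/mL·h
F = (AUC_ev/D_ev)/(AUC_iv/D_iv) = (67.203/500)/(278/200) = 0.134406/1.39 = 0.0967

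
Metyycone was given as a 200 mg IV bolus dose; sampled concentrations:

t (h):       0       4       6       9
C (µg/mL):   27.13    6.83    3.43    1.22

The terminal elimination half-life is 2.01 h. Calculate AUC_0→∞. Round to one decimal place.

AUC = 88.7 µg/mL·h

Trapezoidal AUC_0→9:
  [0→4]: (27.13+6.83)/2 × 4 = 67.92
  [4→6]: (6.83+3.43)/2 × 2 = 10.26
  [6→9]: (3.43+1.22)/2 × 3 = 6.975
  Sum = 85.155 µg/mL·h
k_e = ln2 / t½ = 0.693147 / 2.01 = 0.3448 h^-1
Extrapolated tail: C_last / k_e = 1.22 / 0.3448 = 3.538
AUC_0→∞ = 85.155 + 3.538 = 88.693 µg/mL·h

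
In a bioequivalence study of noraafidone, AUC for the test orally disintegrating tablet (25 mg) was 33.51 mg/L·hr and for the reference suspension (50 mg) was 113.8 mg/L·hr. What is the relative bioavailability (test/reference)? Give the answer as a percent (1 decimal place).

F_rel = (AUC_test/D_test) / (AUC_ref/D_ref)
      = (33.51/25) / (113.8/50)
      = 1.3404 / 2.276 = 0.5889 = 58.89%

F_rel = 58.9%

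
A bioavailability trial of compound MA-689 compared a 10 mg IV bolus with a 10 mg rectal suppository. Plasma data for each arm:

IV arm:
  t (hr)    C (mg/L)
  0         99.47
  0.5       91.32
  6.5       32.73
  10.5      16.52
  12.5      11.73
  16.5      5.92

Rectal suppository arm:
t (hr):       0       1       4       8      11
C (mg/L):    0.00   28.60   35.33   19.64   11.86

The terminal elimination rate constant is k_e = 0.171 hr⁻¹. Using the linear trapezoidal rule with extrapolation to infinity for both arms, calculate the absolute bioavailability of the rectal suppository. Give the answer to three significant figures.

Trapezoidal AUC_0→16.5 (IV):
  [0→0.5]: (99.47+91.32)/2 × 0.5 = 47.6975
  [0.5→6.5]: (91.32+32.73)/2 × 6 = 372.15
  [6.5→10.5]: (32.73+16.52)/2 × 4 = 98.5
  [10.5→12.5]: (16.52+11.73)/2 × 2 = 28.25
  [12.5→16.5]: (11.73+5.92)/2 × 4 = 35.3
  Sum = 581.8975 mg/L·hr
IV tail: 5.92/0.171 = 34.620; AUC_iv,0→∞ = 581.8975 + 34.620 = 616.5175 mg/L·hr
Trapezoidal AUC_0→11 (rectal suppository):
  [0→1]: (0.00+28.60)/2 × 1 = 14.3
  [1→4]: (28.60+35.33)/2 × 3 = 95.895
  [4→8]: (35.33+19.64)/2 × 4 = 109.94
  [8→11]: (19.64+11.86)/2 × 3 = 47.25
  Sum = 267.385 mg/L·hr
rectal suppository tail: 11.86/0.171 = 69.357; AUC_ev,0→∞ = 267.385 + 69.357 = 336.742 mg/L·hr
F = (AUC_ev/D_ev)/(AUC_iv/D_iv) = (336.742/10)/(616.5175/10) = 33.6742/61.65175 = 0.5462

F = 0.546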